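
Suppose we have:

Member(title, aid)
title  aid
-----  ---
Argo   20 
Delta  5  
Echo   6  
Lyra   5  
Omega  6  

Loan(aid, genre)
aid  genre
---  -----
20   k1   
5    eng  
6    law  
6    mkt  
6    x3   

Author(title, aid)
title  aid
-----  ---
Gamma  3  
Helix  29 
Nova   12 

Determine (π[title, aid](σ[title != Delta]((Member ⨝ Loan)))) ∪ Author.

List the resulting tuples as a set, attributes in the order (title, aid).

Member ⋈ Loan (natural join on aid): {(Argo, 20, k1), (Delta, 5, eng), (Echo, 6, law), (Echo, 6, mkt), (Echo, 6, x3), (Lyra, 5, eng), (Omega, 6, law), (Omega, 6, mkt), (Omega, 6, x3)}
Selection title != Delta: {(Argo, 20, k1), (Echo, 6, law), (Echo, 6, mkt), (Echo, 6, x3), (Lyra, 5, eng), (Omega, 6, law), (Omega, 6, mkt), (Omega, 6, x3)}
π[title, aid]: project onto (title, aid) (4 duplicate(s) eliminated) → {(Argo, 20), (Echo, 6), (Lyra, 5), (Omega, 6)}
Union: {(Argo, 20), (Echo, 6), (Lyra, 5), (Omega, 6)} with {(Gamma, 3), (Helix, 29), (Nova, 12)} → {(Argo, 20), (Echo, 6), (Gamma, 3), (Helix, 29), (Lyra, 5), (Nova, 12), (Omega, 6)}

{(Argo, 20), (Echo, 6), (Gamma, 3), (Helix, 29), (Lyra, 5), (Nova, 12), (Omega, 6)}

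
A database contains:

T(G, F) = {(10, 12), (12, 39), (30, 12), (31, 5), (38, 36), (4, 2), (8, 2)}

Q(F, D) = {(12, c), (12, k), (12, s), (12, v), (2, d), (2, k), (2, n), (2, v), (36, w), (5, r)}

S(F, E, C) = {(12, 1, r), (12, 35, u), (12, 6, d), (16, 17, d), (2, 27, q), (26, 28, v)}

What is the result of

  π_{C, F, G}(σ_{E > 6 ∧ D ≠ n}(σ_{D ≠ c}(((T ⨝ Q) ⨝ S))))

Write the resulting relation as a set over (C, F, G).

Natural join on F: {(10, 12, c), (10, 12, k), (10, 12, s), (10, 12, v), (30, 12, c), (30, 12, k), (30, 12, s), (30, 12, v), (31, 5, r), (38, 36, w), (4, 2, d), (4, 2, k), (4, 2, n), (4, 2, v), (8, 2, d), (8, 2, k), (8, 2, n), (8, 2, v)}
Natural join on F: {(10, 12, c, 1, r), (10, 12, c, 35, u), (10, 12, c, 6, d), (10, 12, k, 1, r), (10, 12, k, 35, u), (10, 12, k, 6, d), (10, 12, s, 1, r), (10, 12, s, 35, u), (10, 12, s, 6, d), (10, 12, v, 1, r), (10, 12, v, 35, u), (10, 12, v, 6, d), (30, 12, c, 1, r), (30, 12, c, 35, u), (30, 12, c, 6, d), (30, 12, k, 1, r), (30, 12, k, 35, u), (30, 12, k, 6, d), (30, 12, s, 1, r), (30, 12, s, 35, u), (30, 12, s, 6, d), (30, 12, v, 1, r), (30, 12, v, 35, u), (30, 12, v, 6, d), (4, 2, d, 27, q), (4, 2, k, 27, q), (4, 2, n, 27, q), (4, 2, v, 27, q), (8, 2, d, 27, q), (8, 2, k, 27, q), (8, 2, n, 27, q), (8, 2, v, 27, q)}
Selection D ≠ c: {(10, 12, k, 1, r), (10, 12, k, 35, u), (10, 12, k, 6, d), (10, 12, s, 1, r), (10, 12, s, 35, u), (10, 12, s, 6, d), (10, 12, v, 1, r), (10, 12, v, 35, u), (10, 12, v, 6, d), (30, 12, k, 1, r), (30, 12, k, 35, u), (30, 12, k, 6, d), (30, 12, s, 1, r), (30, 12, s, 35, u), (30, 12, s, 6, d), (30, 12, v, 1, r), (30, 12, v, 35, u), (30, 12, v, 6, d), (4, 2, d, 27, q), (4, 2, k, 27, q), (4, 2, n, 27, q), (4, 2, v, 27, q), (8, 2, d, 27, q), (8, 2, k, 27, q), (8, 2, n, 27, q), (8, 2, v, 27, q)}
Selection E > 6 ∧ D ≠ n: {(10, 12, k, 35, u), (10, 12, s, 35, u), (10, 12, v, 35, u), (30, 12, k, 35, u), (30, 12, s, 35, u), (30, 12, v, 35, u), (4, 2, d, 27, q), (4, 2, k, 27, q), (4, 2, v, 27, q), (8, 2, d, 27, q), (8, 2, k, 27, q), (8, 2, v, 27, q)}
Keep only column(s) C, F, G (8 duplicate(s) eliminated): {(q, 2, 4), (q, 2, 8), (u, 12, 10), (u, 12, 30)}

{(q, 2, 4), (q, 2, 8), (u, 12, 10), (u, 12, 30)}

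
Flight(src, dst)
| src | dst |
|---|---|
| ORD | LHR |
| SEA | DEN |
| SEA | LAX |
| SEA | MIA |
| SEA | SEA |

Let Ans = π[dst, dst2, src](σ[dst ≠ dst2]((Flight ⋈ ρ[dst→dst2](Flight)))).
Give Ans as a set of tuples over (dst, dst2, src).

{(DEN, LAX, SEA), (DEN, MIA, SEA), (DEN, SEA, SEA), (LAX, DEN, SEA), (LAX, MIA, SEA), (LAX, SEA, SEA), (MIA, DEN, SEA), (MIA, LAX, SEA), (MIA, SEA, SEA), (SEA, DEN, SEA), (SEA, LAX, SEA), (SEA, MIA, SEA)}

ρ[dst→dst2]: schema becomes (src, dst2); tuples unchanged.
Flight ⋈ ρ[dst→dst2](Flight) (natural join on src): {(ORD, LHR, LHR), (SEA, DEN, DEN), (SEA, DEN, LAX), (SEA, DEN, MIA), (SEA, DEN, SEA), (SEA, LAX, DEN), (SEA, LAX, LAX), (SEA, LAX, MIA), (SEA, LAX, SEA), (SEA, MIA, DEN), (SEA, MIA, LAX), (SEA, MIA, MIA), (SEA, MIA, SEA), (SEA, SEA, DEN), (SEA, SEA, LAX), (SEA, SEA, MIA), (SEA, SEA, SEA)}
Selection dst ≠ dst2: {(SEA, DEN, LAX), (SEA, DEN, MIA), (SEA, DEN, SEA), (SEA, LAX, DEN), (SEA, LAX, MIA), (SEA, LAX, SEA), (SEA, MIA, DEN), (SEA, MIA, LAX), (SEA, MIA, SEA), (SEA, SEA, DEN), (SEA, SEA, LAX), (SEA, SEA, MIA)}
π[dst, dst2, src]: project onto (dst, dst2, src) → {(DEN, LAX, SEA), (DEN, MIA, SEA), (DEN, SEA, SEA), (LAX, DEN, SEA), (LAX, MIA, SEA), (LAX, SEA, SEA), (MIA, DEN, SEA), (MIA, LAX, SEA), (MIA, SEA, SEA), (SEA, DEN, SEA), (SEA, LAX, SEA), (SEA, MIA, SEA)}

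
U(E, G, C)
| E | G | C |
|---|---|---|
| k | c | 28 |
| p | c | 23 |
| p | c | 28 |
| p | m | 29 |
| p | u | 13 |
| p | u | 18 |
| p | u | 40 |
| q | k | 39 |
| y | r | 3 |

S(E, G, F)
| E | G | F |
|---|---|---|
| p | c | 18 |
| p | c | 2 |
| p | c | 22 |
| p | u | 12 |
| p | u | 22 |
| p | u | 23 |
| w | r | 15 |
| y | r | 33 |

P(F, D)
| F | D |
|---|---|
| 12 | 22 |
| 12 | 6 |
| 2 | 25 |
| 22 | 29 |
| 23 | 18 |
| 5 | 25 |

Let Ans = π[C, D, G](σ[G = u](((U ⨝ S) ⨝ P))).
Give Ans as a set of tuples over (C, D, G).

{(13, 18, u), (13, 22, u), (13, 29, u), (13, 6, u), (18, 18, u), (18, 22, u), (18, 29, u), (18, 6, u), (40, 18, u), (40, 22, u), (40, 29, u), (40, 6, u)}

Joining U and S on E, G yields {(p, c, 23, 18), (p, c, 23, 2), (p, c, 23, 22), (p, c, 28, 18), (p, c, 28, 2), (p, c, 28, 22), (p, u, 13, 12), (p, u, 13, 22), (p, u, 13, 23), (p, u, 18, 12), (p, u, 18, 22), (p, u, 18, 23), (p, u, 40, 12), (p, u, 40, 22), (p, u, 40, 23), (y, r, 3, 33)}.
Joining (U ⨝ S) and P on F yields {(p, c, 23, 2, 25), (p, c, 23, 22, 29), (p, c, 28, 2, 25), (p, c, 28, 22, 29), (p, u, 13, 12, 22), (p, u, 13, 12, 6), (p, u, 13, 22, 29), (p, u, 13, 23, 18), (p, u, 18, 12, 22), (p, u, 18, 12, 6), (p, u, 18, 22, 29), (p, u, 18, 23, 18), (p, u, 40, 12, 22), (p, u, 40, 12, 6), (p, u, 40, 22, 29), (p, u, 40, 23, 18)}.
σ[G = u]: keep tuples satisfying G = u → {(p, u, 13, 12, 22), (p, u, 13, 12, 6), (p, u, 13, 22, 29), (p, u, 13, 23, 18), (p, u, 18, 12, 22), (p, u, 18, 12, 6), (p, u, 18, 22, 29), (p, u, 18, 23, 18), (p, u, 40, 12, 22), (p, u, 40, 12, 6), (p, u, 40, 22, 29), (p, u, 40, 23, 18)}
Keep only column(s) C, D, G: {(13, 18, u), (13, 22, u), (13, 29, u), (13, 6, u), (18, 18, u), (18, 22, u), (18, 29, u), (18, 6, u), (40, 18, u), (40, 22, u), (40, 29, u), (40, 6, u)}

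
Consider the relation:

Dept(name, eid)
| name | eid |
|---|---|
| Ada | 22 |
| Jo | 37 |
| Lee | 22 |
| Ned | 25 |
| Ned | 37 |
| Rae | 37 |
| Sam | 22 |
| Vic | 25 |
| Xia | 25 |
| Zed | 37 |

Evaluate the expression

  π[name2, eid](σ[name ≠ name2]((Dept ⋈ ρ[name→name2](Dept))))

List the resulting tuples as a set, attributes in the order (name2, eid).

ρ[name→name2]: schema becomes (name2, eid); tuples unchanged.
Natural join on eid: {(Ada, 22, Ada), (Ada, 22, Lee), (Ada, 22, Sam), (Jo, 37, Jo), (Jo, 37, Ned), (Jo, 37, Rae), (Jo, 37, Zed), (Lee, 22, Ada), (Lee, 22, Lee), (Lee, 22, Sam), (Ned, 25, Ned), (Ned, 25, Vic), (Ned, 25, Xia), (Ned, 37, Jo), (Ned, 37, Ned), (Ned, 37, Rae), (Ned, 37, Zed), (Rae, 37, Jo), (Rae, 37, Ned), (Rae, 37, Rae), (Rae, 37, Zed), (Sam, 22, Ada), (Sam, 22, Lee), (Sam, 22, Sam), (Vic, 25, Ned), (Vic, 25, Vic), (Vic, 25, Xia), (Xia, 25, Ned), (Xia, 25, Vic), (Xia, 25, Xia), (Zed, 37, Jo), (Zed, 37, Ned), (Zed, 37, Rae), (Zed, 37, Zed)}
σ[name ≠ name2]: keep tuples satisfying name ≠ name2 → {(Ada, 22, Lee), (Ada, 22, Sam), (Jo, 37, Ned), (Jo, 37, Rae), (Jo, 37, Zed), (Lee, 22, Ada), (Lee, 22, Sam), (Ned, 25, Vic), (Ned, 25, Xia), (Ned, 37, Jo), (Ned, 37, Rae), (Ned, 37, Zed), (Rae, 37, Jo), (Rae, 37, Ned), (Rae, 37, Zed), (Sam, 22, Ada), (Sam, 22, Lee), (Vic, 25, Ned), (Vic, 25, Xia), (Xia, 25, Ned), (Xia, 25, Vic), (Zed, 37, Jo), (Zed, 37, Ned), (Zed, 37, Rae)}
π_{name2, eid} gives {(Ada, 22), (Jo, 37), (Lee, 22), (Ned, 25), (Ned, 37), (Rae, 37), (Sam, 22), (Vic, 25), (Xia, 25), (Zed, 37)} (14 duplicate(s) eliminated).

{(Ada, 22), (Jo, 37), (Lee, 22), (Ned, 25), (Ned, 37), (Rae, 37), (Sam, 22), (Vic, 25), (Xia, 25), (Zed, 37)}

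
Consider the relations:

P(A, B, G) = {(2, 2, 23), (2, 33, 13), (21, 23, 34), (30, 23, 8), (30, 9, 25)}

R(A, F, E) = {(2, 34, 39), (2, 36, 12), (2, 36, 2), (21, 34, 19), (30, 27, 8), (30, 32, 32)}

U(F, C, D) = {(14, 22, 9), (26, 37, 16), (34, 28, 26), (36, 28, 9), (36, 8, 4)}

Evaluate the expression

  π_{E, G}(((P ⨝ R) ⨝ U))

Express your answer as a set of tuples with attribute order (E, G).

P ⋈ R (natural join on A): {(2, 2, 23, 34, 39), (2, 2, 23, 36, 12), (2, 2, 23, 36, 2), (2, 33, 13, 34, 39), (2, 33, 13, 36, 12), (2, 33, 13, 36, 2), (21, 23, 34, 34, 19), (30, 23, 8, 27, 8), (30, 23, 8, 32, 32), (30, 9, 25, 27, 8), (30, 9, 25, 32, 32)}
(P ⨝ R) ⋈ U (natural join on F): {(2, 2, 23, 34, 39, 28, 26), (2, 2, 23, 36, 12, 28, 9), (2, 2, 23, 36, 12, 8, 4), (2, 2, 23, 36, 2, 28, 9), (2, 2, 23, 36, 2, 8, 4), (2, 33, 13, 34, 39, 28, 26), (2, 33, 13, 36, 12, 28, 9), (2, 33, 13, 36, 12, 8, 4), (2, 33, 13, 36, 2, 28, 9), (2, 33, 13, 36, 2, 8, 4), (21, 23, 34, 34, 19, 28, 26)}
π[E, G]: project onto (E, G) (4 duplicate(s) eliminated) → {(12, 13), (12, 23), (19, 34), (2, 13), (2, 23), (39, 13), (39, 23)}

{(12, 13), (12, 23), (19, 34), (2, 13), (2, 23), (39, 13), (39, 23)}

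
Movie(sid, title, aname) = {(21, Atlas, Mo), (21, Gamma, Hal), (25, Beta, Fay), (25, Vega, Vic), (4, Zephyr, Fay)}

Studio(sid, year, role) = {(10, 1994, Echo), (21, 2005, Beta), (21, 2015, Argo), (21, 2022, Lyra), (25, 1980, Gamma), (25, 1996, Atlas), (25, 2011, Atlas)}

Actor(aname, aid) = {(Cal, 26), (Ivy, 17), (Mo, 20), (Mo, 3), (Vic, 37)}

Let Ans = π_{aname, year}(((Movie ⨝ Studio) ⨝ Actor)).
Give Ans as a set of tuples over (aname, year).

{(Mo, 2005), (Mo, 2015), (Mo, 2022), (Vic, 1980), (Vic, 1996), (Vic, 2011)}

Movie ⋈ Studio (natural join on sid): {(21, Atlas, Mo, 2005, Beta), (21, Atlas, Mo, 2015, Argo), (21, Atlas, Mo, 2022, Lyra), (21, Gamma, Hal, 2005, Beta), (21, Gamma, Hal, 2015, Argo), (21, Gamma, Hal, 2022, Lyra), (25, Beta, Fay, 1980, Gamma), (25, Beta, Fay, 1996, Atlas), (25, Beta, Fay, 2011, Atlas), (25, Vega, Vic, 1980, Gamma), (25, Vega, Vic, 1996, Atlas), (25, Vega, Vic, 2011, Atlas)}
(Movie ⨝ Studio) ⋈ Actor (natural join on aname): {(21, Atlas, Mo, 2005, Beta, 20), (21, Atlas, Mo, 2005, Beta, 3), (21, Atlas, Mo, 2015, Argo, 20), (21, Atlas, Mo, 2015, Argo, 3), (21, Atlas, Mo, 2022, Lyra, 20), (21, Atlas, Mo, 2022, Lyra, 3), (25, Vega, Vic, 1980, Gamma, 37), (25, Vega, Vic, 1996, Atlas, 37), (25, Vega, Vic, 2011, Atlas, 37)}
π_{aname, year} gives {(Mo, 2005), (Mo, 2015), (Mo, 2022), (Vic, 1980), (Vic, 1996), (Vic, 2011)} (3 duplicate(s) eliminated).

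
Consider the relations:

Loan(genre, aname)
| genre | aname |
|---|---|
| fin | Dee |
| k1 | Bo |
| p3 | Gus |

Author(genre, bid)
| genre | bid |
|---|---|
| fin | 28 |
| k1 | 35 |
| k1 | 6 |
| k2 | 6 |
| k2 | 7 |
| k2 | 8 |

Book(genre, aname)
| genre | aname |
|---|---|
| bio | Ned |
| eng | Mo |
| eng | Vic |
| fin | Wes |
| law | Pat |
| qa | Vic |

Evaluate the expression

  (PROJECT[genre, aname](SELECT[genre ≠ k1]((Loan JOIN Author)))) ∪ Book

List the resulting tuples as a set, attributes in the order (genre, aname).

{(bio, Ned), (eng, Mo), (eng, Vic), (fin, Dee), (fin, Wes), (law, Pat), (qa, Vic)}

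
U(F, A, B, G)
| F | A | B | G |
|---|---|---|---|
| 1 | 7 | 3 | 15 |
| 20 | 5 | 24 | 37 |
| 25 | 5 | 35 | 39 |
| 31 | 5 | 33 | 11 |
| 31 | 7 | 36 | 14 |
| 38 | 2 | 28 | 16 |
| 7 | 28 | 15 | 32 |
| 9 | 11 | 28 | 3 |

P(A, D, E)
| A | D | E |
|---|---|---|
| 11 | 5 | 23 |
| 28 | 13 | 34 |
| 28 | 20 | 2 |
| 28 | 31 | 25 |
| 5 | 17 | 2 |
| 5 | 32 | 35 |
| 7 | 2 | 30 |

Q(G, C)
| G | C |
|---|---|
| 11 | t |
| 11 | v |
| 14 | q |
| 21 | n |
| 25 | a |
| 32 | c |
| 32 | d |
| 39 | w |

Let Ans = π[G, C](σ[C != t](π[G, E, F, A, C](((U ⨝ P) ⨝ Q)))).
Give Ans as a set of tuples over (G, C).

{(11, v), (14, q), (32, c), (32, d), (39, w)}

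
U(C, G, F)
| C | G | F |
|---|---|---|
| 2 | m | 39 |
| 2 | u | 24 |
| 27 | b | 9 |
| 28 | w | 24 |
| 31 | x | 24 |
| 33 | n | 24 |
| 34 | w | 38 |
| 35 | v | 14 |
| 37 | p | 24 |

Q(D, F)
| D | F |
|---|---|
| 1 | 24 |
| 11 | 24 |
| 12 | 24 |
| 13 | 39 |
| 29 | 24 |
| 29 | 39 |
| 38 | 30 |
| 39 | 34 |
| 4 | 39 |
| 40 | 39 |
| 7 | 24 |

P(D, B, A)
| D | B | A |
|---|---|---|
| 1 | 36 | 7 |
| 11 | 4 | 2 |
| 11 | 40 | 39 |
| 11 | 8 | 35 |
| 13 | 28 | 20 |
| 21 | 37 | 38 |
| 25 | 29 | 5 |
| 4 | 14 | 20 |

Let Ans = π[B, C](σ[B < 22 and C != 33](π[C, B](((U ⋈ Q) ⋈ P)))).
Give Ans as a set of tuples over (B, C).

{(14, 2), (4, 2), (4, 28), (4, 31), (4, 37), (8, 2), (8, 28), (8, 31), (8, 37)}

Joining U and Q on F yields {(2, m, 39, 13), (2, m, 39, 29), (2, m, 39, 4), (2, m, 39, 40), (2, u, 24, 1), (2, u, 24, 11), (2, u, 24, 12), (2, u, 24, 29), (2, u, 24, 7), (28, w, 24, 1), (28, w, 24, 11), (28, w, 24, 12), (28, w, 24, 29), (28, w, 24, 7), (31, x, 24, 1), (31, x, 24, 11), (31, x, 24, 12), (31, x, 24, 29), (31, x, 24, 7), (33, n, 24, 1), (33, n, 24, 11), (33, n, 24, 12), (33, n, 24, 29), (33, n, 24, 7), (37, p, 24, 1), (37, p, 24, 11), (37, p, 24, 12), (37, p, 24, 29), (37, p, 24, 7)}.
Joining (U ⋈ Q) and P on D yields {(2, m, 39, 13, 28, 20), (2, m, 39, 4, 14, 20), (2, u, 24, 1, 36, 7), (2, u, 24, 11, 4, 2), (2, u, 24, 11, 40, 39), (2, u, 24, 11, 8, 35), (28, w, 24, 1, 36, 7), (28, w, 24, 11, 4, 2), (28, w, 24, 11, 40, 39), (28, w, 24, 11, 8, 35), (31, x, 24, 1, 36, 7), (31, x, 24, 11, 4, 2), (31, x, 24, 11, 40, 39), (31, x, 24, 11, 8, 35), (33, n, 24, 1, 36, 7), (33, n, 24, 11, 4, 2), (33, n, 24, 11, 40, 39), (33, n, 24, 11, 8, 35), (37, p, 24, 1, 36, 7), (37, p, 24, 11, 4, 2), (37, p, 24, 11, 40, 39), (37, p, 24, 11, 8, 35)}.
Keep only column(s) C, B: {(2, 14), (2, 28), (2, 36), (2, 4), (2, 40), (2, 8), (28, 36), (28, 4), (28, 40), (28, 8), (31, 36), (31, 4), (31, 40), (31, 8), (33, 36), (33, 4), (33, 40), (33, 8), (37, 36), (37, 4), (37, 40), (37, 8)}
Selection B < 22 and C != 33: {(2, 14), (2, 4), (2, 8), (28, 4), (28, 8), (31, 4), (31, 8), (37, 4), (37, 8)}
Keep only column(s) B, C: {(14, 2), (4, 2), (4, 28), (4, 31), (4, 37), (8, 2), (8, 28), (8, 31), (8, 37)}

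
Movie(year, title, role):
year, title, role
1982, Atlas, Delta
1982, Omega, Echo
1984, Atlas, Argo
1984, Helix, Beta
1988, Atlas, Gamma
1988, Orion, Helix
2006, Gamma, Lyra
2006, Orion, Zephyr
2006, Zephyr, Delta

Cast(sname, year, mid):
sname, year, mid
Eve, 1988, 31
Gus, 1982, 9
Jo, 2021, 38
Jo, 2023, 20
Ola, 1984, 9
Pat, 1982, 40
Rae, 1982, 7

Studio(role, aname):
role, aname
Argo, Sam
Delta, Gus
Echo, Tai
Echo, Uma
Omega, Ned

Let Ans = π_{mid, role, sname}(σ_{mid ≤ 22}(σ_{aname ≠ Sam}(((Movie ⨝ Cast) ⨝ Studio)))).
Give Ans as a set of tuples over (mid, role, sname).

Movie ⋈ Cast (natural join on year): {(1982, Atlas, Delta, Gus, 9), (1982, Atlas, Delta, Pat, 40), (1982, Atlas, Delta, Rae, 7), (1982, Omega, Echo, Gus, 9), (1982, Omega, Echo, Pat, 40), (1982, Omega, Echo, Rae, 7), (1984, Atlas, Argo, Ola, 9), (1984, Helix, Beta, Ola, 9), (1988, Atlas, Gamma, Eve, 31), (1988, Orion, Helix, Eve, 31)}
(Movie ⨝ Cast) ⋈ Studio (natural join on role): {(1982, Atlas, Delta, Gus, 9, Gus), (1982, Atlas, Delta, Pat, 40, Gus), (1982, Atlas, Delta, Rae, 7, Gus), (1982, Omega, Echo, Gus, 9, Tai), (1982, Omega, Echo, Gus, 9, Uma), (1982, Omega, Echo, Pat, 40, Tai), (1982, Omega, Echo, Pat, 40, Uma), (1982, Omega, Echo, Rae, 7, Tai), (1982, Omega, Echo, Rae, 7, Uma), (1984, Atlas, Argo, Ola, 9, Sam)}
Apply σ_{aname ≠ Sam}; surviving tuples: {(1982, Atlas, Delta, Gus, 9, Gus), (1982, Atlas, Delta, Pat, 40, Gus), (1982, Atlas, Delta, Rae, 7, Gus), (1982, Omega, Echo, Gus, 9, Tai), (1982, Omega, Echo, Gus, 9, Uma), (1982, Omega, Echo, Pat, 40, Tai), (1982, Omega, Echo, Pat, 40, Uma), (1982, Omega, Echo, Rae, 7, Tai), (1982, Omega, Echo, Rae, 7, Uma)}
Apply σ_{mid ≤ 22}; surviving tuples: {(1982, Atlas, Delta, Gus, 9, Gus), (1982, Atlas, Delta, Rae, 7, Gus), (1982, Omega, Echo, Gus, 9, Tai), (1982, Omega, Echo, Gus, 9, Uma), (1982, Omega, Echo, Rae, 7, Tai), (1982, Omega, Echo, Rae, 7, Uma)}
Projecting to mid, role, sname (2 duplicate(s) eliminated): {(7, Delta, Rae), (7, Echo, Rae), (9, Delta, Gus), (9, Echo, Gus)}

{(7, Delta, Rae), (7, Echo, Rae), (9, Delta, Gus), (9, Echo, Gus)}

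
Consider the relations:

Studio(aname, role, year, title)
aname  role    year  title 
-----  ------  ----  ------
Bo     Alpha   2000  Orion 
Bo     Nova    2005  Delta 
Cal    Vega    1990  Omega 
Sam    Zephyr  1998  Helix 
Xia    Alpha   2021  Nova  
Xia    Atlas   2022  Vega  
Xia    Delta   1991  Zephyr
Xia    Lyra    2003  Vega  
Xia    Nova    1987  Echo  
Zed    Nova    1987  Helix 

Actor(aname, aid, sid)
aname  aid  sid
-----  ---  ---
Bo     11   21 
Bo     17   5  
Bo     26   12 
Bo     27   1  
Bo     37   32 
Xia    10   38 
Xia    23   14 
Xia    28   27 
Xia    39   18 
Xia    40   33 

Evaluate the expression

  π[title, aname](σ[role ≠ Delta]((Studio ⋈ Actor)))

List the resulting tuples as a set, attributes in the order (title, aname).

Natural join on aname: {(Bo, Alpha, 2000, Orion, 11, 21), (Bo, Alpha, 2000, Orion, 17, 5), (Bo, Alpha, 2000, Orion, 26, 12), (Bo, Alpha, 2000, Orion, 27, 1), (Bo, Alpha, 2000, Orion, 37, 32), (Bo, Nova, 2005, Delta, 11, 21), (Bo, Nova, 2005, Delta, 17, 5), (Bo, Nova, 2005, Delta, 26, 12), (Bo, Nova, 2005, Delta, 27, 1), (Bo, Nova, 2005, Delta, 37, 32), (Xia, Alpha, 2021, Nova, 10, 38), (Xia, Alpha, 2021, Nova, 23, 14), (Xia, Alpha, 2021, Nova, 28, 27), (Xia, Alpha, 2021, Nova, 39, 18), (Xia, Alpha, 2021, Nova, 40, 33), (Xia, Atlas, 2022, Vega, 10, 38), (Xia, Atlas, 2022, Vega, 23, 14), (Xia, Atlas, 2022, Vega, 28, 27), (Xia, Atlas, 2022, Vega, 39, 18), (Xia, Atlas, 2022, Vega, 40, 33), (Xia, Delta, 1991, Zephyr, 10, 38), (Xia, Delta, 1991, Zephyr, 23, 14), (Xia, Delta, 1991, Zephyr, 28, 27), (Xia, Delta, 1991, Zephyr, 39, 18), (Xia, Delta, 1991, Zephyr, 40, 33), (Xia, Lyra, 2003, Vega, 10, 38), (Xia, Lyra, 2003, Vega, 23, 14), (Xia, Lyra, 2003, Vega, 28, 27), (Xia, Lyra, 2003, Vega, 39, 18), (Xia, Lyra, 2003, Vega, 40, 33), (Xia, Nova, 1987, Echo, 10, 38), (Xia, Nova, 1987, Echo, 23, 14), (Xia, Nova, 1987, Echo, 28, 27), (Xia, Nova, 1987, Echo, 39, 18), (Xia, Nova, 1987, Echo, 40, 33)}
Selection role ≠ Delta: {(Bo, Alpha, 2000, Orion, 11, 21), (Bo, Alpha, 2000, Orion, 17, 5), (Bo, Alpha, 2000, Orion, 26, 12), (Bo, Alpha, 2000, Orion, 27, 1), (Bo, Alpha, 2000, Orion, 37, 32), (Bo, Nova, 2005, Delta, 11, 21), (Bo, Nova, 2005, Delta, 17, 5), (Bo, Nova, 2005, Delta, 26, 12), (Bo, Nova, 2005, Delta, 27, 1), (Bo, Nova, 2005, Delta, 37, 32), (Xia, Alpha, 2021, Nova, 10, 38), (Xia, Alpha, 2021, Nova, 23, 14), (Xia, Alpha, 2021, Nova, 28, 27), (Xia, Alpha, 2021, Nova, 39, 18), (Xia, Alpha, 2021, Nova, 40, 33), (Xia, Atlas, 2022, Vega, 10, 38), (Xia, Atlas, 2022, Vega, 23, 14), (Xia, Atlas, 2022, Vega, 28, 27), (Xia, Atlas, 2022, Vega, 39, 18), (Xia, Atlas, 2022, Vega, 40, 33), (Xia, Lyra, 2003, Vega, 10, 38), (Xia, Lyra, 2003, Vega, 23, 14), (Xia, Lyra, 2003, Vega, 28, 27), (Xia, Lyra, 2003, Vega, 39, 18), (Xia, Lyra, 2003, Vega, 40, 33), (Xia, Nova, 1987, Echo, 10, 38), (Xia, Nova, 1987, Echo, 23, 14), (Xia, Nova, 1987, Echo, 28, 27), (Xia, Nova, 1987, Echo, 39, 18), (Xia, Nova, 1987, Echo, 40, 33)}
Projecting to title, aname (25 duplicate(s) eliminated): {(Delta, Bo), (Echo, Xia), (Nova, Xia), (Orion, Bo), (Vega, Xia)}

{(Delta, Bo), (Echo, Xia), (Nova, Xia), (Orion, Bo), (Vega, Xia)}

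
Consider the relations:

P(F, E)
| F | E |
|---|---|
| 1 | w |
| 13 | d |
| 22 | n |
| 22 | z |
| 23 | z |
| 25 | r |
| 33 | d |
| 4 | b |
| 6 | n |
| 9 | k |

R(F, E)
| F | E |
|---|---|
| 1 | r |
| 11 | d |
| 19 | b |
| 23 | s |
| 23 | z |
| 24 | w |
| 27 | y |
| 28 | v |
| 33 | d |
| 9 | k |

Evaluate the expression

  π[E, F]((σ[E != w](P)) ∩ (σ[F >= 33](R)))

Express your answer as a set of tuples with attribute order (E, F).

Selection E != w: {(13, d), (22, n), (22, z), (23, z), (25, r), (33, d), (4, b), (6, n), (9, k)}
Selection F >= 33: {(33, d)}
Set intersection of the two operands is {(33, d)}.
Keep only column(s) E, F: {(d, 33)}

{(d, 33)}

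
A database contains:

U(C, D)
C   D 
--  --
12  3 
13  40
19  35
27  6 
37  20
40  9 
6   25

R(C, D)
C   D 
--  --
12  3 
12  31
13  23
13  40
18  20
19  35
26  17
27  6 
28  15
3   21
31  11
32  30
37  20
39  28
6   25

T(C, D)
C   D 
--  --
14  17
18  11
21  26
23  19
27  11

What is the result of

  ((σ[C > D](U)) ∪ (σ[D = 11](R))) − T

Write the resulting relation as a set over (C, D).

Filtering on C > D leaves {(12, 3), (27, 6), (37, 20), (40, 9)}.
Filtering on D = 11 leaves {(31, 11)}.
Set union of the two operands is {(12, 3), (27, 6), (31, 11), (37, 20), (40, 9)}.
Set difference of the two operands is {(12, 3), (27, 6), (31, 11), (37, 20), (40, 9)}.

{(12, 3), (27, 6), (31, 11), (37, 20), (40, 9)}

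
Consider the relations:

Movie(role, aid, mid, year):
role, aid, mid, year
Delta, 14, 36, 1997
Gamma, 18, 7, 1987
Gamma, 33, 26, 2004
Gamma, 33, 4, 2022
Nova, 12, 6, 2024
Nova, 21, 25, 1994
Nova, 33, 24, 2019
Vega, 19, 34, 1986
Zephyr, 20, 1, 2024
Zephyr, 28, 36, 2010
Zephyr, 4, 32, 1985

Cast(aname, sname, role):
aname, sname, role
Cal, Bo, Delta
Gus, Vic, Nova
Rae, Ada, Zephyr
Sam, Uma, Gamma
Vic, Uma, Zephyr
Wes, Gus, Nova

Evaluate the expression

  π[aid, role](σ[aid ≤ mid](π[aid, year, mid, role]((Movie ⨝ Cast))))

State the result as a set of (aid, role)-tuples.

{(14, Delta), (21, Nova), (28, Zephyr), (4, Zephyr)}

Movie ⋈ Cast (natural join on role): {(Delta, 14, 36, 1997, Cal, Bo), (Gamma, 18, 7, 1987, Sam, Uma), (Gamma, 33, 26, 2004, Sam, Uma), (Gamma, 33, 4, 2022, Sam, Uma), (Nova, 12, 6, 2024, Gus, Vic), (Nova, 12, 6, 2024, Wes, Gus), (Nova, 21, 25, 1994, Gus, Vic), (Nova, 21, 25, 1994, Wes, Gus), (Nova, 33, 24, 2019, Gus, Vic), (Nova, 33, 24, 2019, Wes, Gus), (Zephyr, 20, 1, 2024, Rae, Ada), (Zephyr, 20, 1, 2024, Vic, Uma), (Zephyr, 28, 36, 2010, Rae, Ada), (Zephyr, 28, 36, 2010, Vic, Uma), (Zephyr, 4, 32, 1985, Rae, Ada), (Zephyr, 4, 32, 1985, Vic, Uma)}
Projecting to aid, year, mid, role (6 duplicate(s) eliminated): {(12, 2024, 6, Nova), (14, 1997, 36, Delta), (18, 1987, 7, Gamma), (20, 2024, 1, Zephyr), (21, 1994, 25, Nova), (28, 2010, 36, Zephyr), (33, 2004, 26, Gamma), (33, 2019, 24, Nova), (33, 2022, 4, Gamma), (4, 1985, 32, Zephyr)}
σ[aid ≤ mid]: keep tuples satisfying aid ≤ mid → {(14, 1997, 36, Delta), (21, 1994, 25, Nova), (28, 2010, 36, Zephyr), (4, 1985, 32, Zephyr)}
Projecting to aid, role: {(14, Delta), (21, Nova), (28, Zephyr), (4, Zephyr)}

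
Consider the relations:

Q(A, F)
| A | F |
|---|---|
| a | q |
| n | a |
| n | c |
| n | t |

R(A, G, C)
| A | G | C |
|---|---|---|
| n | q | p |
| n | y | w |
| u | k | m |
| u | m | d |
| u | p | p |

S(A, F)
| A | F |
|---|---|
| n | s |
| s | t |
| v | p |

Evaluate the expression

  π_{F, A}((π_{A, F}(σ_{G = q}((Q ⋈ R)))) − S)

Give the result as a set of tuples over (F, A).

{(a, n), (c, n), (t, n)}

Joining Q and R on A yields {(n, a, q, p), (n, a, y, w), (n, c, q, p), (n, c, y, w), (n, t, q, p), (n, t, y, w)}.
Apply σ_{G = q}; surviving tuples: {(n, a, q, p), (n, c, q, p), (n, t, q, p)}
π_{A, F} gives {(n, a), (n, c), (n, t)}.
Difference: {(n, a), (n, c), (n, t)} with {(n, s), (s, t), (v, p)} → {(n, a), (n, c), (n, t)}
π_{F, A} gives {(a, n), (c, n), (t, n)}.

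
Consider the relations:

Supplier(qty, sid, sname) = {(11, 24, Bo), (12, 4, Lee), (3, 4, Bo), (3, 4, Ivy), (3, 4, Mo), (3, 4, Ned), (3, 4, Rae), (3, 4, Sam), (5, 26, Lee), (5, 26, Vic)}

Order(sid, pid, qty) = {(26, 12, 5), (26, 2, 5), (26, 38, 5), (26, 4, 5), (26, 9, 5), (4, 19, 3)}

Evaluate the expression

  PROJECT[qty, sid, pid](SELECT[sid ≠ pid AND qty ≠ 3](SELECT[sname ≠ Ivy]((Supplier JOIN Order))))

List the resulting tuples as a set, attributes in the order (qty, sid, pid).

Natural join on qty, sid: {(3, 4, Bo, 19), (3, 4, Ivy, 19), (3, 4, Mo, 19), (3, 4, Ned, 19), (3, 4, Rae, 19), (3, 4, Sam, 19), (5, 26, Lee, 12), (5, 26, Lee, 2), (5, 26, Lee, 38), (5, 26, Lee, 4), (5, 26, Lee, 9), (5, 26, Vic, 12), (5, 26, Vic, 2), (5, 26, Vic, 38), (5, 26, Vic, 4), (5, 26, Vic, 9)}
Selection sname ≠ Ivy: {(3, 4, Bo, 19), (3, 4, Mo, 19), (3, 4, Ned, 19), (3, 4, Rae, 19), (3, 4, Sam, 19), (5, 26, Lee, 12), (5, 26, Lee, 2), (5, 26, Lee, 38), (5, 26, Lee, 4), (5, 26, Lee, 9), (5, 26, Vic, 12), (5, 26, Vic, 2), (5, 26, Vic, 38), (5, 26, Vic, 4), (5, 26, Vic, 9)}
Selection sid ≠ pid AND qty ≠ 3: {(5, 26, Lee, 12), (5, 26, Lee, 2), (5, 26, Lee, 38), (5, 26, Lee, 4), (5, 26, Lee, 9), (5, 26, Vic, 12), (5, 26, Vic, 2), (5, 26, Vic, 38), (5, 26, Vic, 4), (5, 26, Vic, 9)}
π[qty, sid, pid]: project onto (qty, sid, pid) (5 duplicate(s) eliminated) → {(5, 26, 12), (5, 26, 2), (5, 26, 38), (5, 26, 4), (5, 26, 9)}

{(5, 26, 12), (5, 26, 2), (5, 26, 38), (5, 26, 4), (5, 26, 9)}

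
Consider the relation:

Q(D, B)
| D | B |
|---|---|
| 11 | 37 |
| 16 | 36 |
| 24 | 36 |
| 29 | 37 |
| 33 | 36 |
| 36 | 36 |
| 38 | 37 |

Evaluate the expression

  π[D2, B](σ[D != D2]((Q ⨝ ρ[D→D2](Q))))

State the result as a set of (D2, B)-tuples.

ρ[D→D2]: schema becomes (D2, B); tuples unchanged.
Joining Q and ρ[D→D2](Q) on B yields {(11, 37, 11), (11, 37, 29), (11, 37, 38), (16, 36, 16), (16, 36, 24), (16, 36, 33), (16, 36, 36), (24, 36, 16), (24, 36, 24), (24, 36, 33), (24, 36, 36), (29, 37, 11), (29, 37, 29), (29, 37, 38), (33, 36, 16), (33, 36, 24), (33, 36, 33), (33, 36, 36), (36, 36, 16), (36, 36, 24), (36, 36, 33), (36, 36, 36), (38, 37, 11), (38, 37, 29), (38, 37, 38)}.
Filtering on D != D2 leaves {(11, 37, 29), (11, 37, 38), (16, 36, 24), (16, 36, 33), (16, 36, 36), (24, 36, 16), (24, 36, 33), (24, 36, 36), (29, 37, 11), (29, 37, 38), (33, 36, 16), (33, 36, 24), (33, 36, 36), (36, 36, 16), (36, 36, 24), (36, 36, 33), (38, 37, 11), (38, 37, 29)}.
Projecting to D2, B (11 duplicate(s) eliminated): {(11, 37), (16, 36), (24, 36), (29, 37), (33, 36), (36, 36), (38, 37)}

{(11, 37), (16, 36), (24, 36), (29, 37), (33, 36), (36, 36), (38, 37)}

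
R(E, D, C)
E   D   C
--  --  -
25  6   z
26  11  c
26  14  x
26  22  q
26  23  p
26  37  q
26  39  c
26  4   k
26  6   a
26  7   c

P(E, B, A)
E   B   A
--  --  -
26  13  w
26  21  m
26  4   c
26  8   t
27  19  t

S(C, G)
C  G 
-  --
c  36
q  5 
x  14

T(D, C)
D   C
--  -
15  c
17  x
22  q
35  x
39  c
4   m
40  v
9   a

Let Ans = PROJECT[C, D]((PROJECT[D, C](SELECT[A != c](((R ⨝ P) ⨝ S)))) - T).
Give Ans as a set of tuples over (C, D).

{(c, 11), (c, 7), (q, 37), (x, 14)}

R ⋈ P (natural join on E): {(26, 11, c, 13, w), (26, 11, c, 21, m), (26, 11, c, 4, c), (26, 11, c, 8, t), (26, 14, x, 13, w), (26, 14, x, 21, m), (26, 14, x, 4, c), (26, 14, x, 8, t), (26, 22, q, 13, w), (26, 22, q, 21, m), (26, 22, q, 4, c), (26, 22, q, 8, t), (26, 23, p, 13, w), (26, 23, p, 21, m), (26, 23, p, 4, c), (26, 23, p, 8, t), (26, 37, q, 13, w), (26, 37, q, 21, m), (26, 37, q, 4, c), (26, 37, q, 8, t), (26, 39, c, 13, w), (26, 39, c, 21, m), (26, 39, c, 4, c), (26, 39, c, 8, t), (26, 4, k, 13, w), (26, 4, k, 21, m), (26, 4, k, 4, c), (26, 4, k, 8, t), (26, 6, a, 13, w), (26, 6, a, 21, m), (26, 6, a, 4, c), (26, 6, a, 8, t), (26, 7, c, 13, w), (26, 7, c, 21, m), (26, 7, c, 4, c), (26, 7, c, 8, t)}
(R ⨝ P) ⋈ S (natural join on C): {(26, 11, c, 13, w, 36), (26, 11, c, 21, m, 36), (26, 11, c, 4, c, 36), (26, 11, c, 8, t, 36), (26, 14, x, 13, w, 14), (26, 14, x, 21, m, 14), (26, 14, x, 4, c, 14), (26, 14, x, 8, t, 14), (26, 22, q, 13, w, 5), (26, 22, q, 21, m, 5), (26, 22, q, 4, c, 5), (26, 22, q, 8, t, 5), (26, 37, q, 13, w, 5), (26, 37, q, 21, m, 5), (26, 37, q, 4, c, 5), (26, 37, q, 8, t, 5), (26, 39, c, 13, w, 36), (26, 39, c, 21, m, 36), (26, 39, c, 4, c, 36), (26, 39, c, 8, t, 36), (26, 7, c, 13, w, 36), (26, 7, c, 21, m, 36), (26, 7, c, 4, c, 36), (26, 7, c, 8, t, 36)}
Filtering on A != c leaves {(26, 11, c, 13, w, 36), (26, 11, c, 21, m, 36), (26, 11, c, 8, t, 36), (26, 14, x, 13, w, 14), (26, 14, x, 21, m, 14), (26, 14, x, 8, t, 14), (26, 22, q, 13, w, 5), (26, 22, q, 21, m, 5), (26, 22, q, 8, t, 5), (26, 37, q, 13, w, 5), (26, 37, q, 21, m, 5), (26, 37, q, 8, t, 5), (26, 39, c, 13, w, 36), (26, 39, c, 21, m, 36), (26, 39, c, 8, t, 36), (26, 7, c, 13, w, 36), (26, 7, c, 21, m, 36), (26, 7, c, 8, t, 36)}.
Projecting to D, C (12 duplicate(s) eliminated): {(11, c), (14, x), (22, q), (37, q), (39, c), (7, c)}
Taking the difference: {(11, c), (14, x), (37, q), (7, c)}
Projecting to C, D: {(c, 11), (c, 7), (q, 37), (x, 14)}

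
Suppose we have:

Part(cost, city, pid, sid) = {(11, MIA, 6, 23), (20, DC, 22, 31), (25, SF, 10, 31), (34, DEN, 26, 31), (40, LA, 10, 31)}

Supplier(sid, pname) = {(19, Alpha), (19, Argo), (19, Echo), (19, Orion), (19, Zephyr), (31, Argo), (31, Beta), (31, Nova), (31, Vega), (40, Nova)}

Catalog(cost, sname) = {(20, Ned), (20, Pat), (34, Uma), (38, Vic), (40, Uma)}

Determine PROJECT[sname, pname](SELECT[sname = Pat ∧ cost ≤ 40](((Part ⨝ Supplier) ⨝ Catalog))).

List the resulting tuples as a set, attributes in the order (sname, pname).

Natural join on sid: {(20, DC, 22, 31, Argo), (20, DC, 22, 31, Beta), (20, DC, 22, 31, Nova), (20, DC, 22, 31, Vega), (25, SF, 10, 31, Argo), (25, SF, 10, 31, Beta), (25, SF, 10, 31, Nova), (25, SF, 10, 31, Vega), (34, DEN, 26, 31, Argo), (34, DEN, 26, 31, Beta), (34, DEN, 26, 31, Nova), (34, DEN, 26, 31, Vega), (40, LA, 10, 31, Argo), (40, LA, 10, 31, Beta), (40, LA, 10, 31, Nova), (40, LA, 10, 31, Vega)}
Natural join on cost: {(20, DC, 22, 31, Argo, Ned), (20, DC, 22, 31, Argo, Pat), (20, DC, 22, 31, Beta, Ned), (20, DC, 22, 31, Beta, Pat), (20, DC, 22, 31, Nova, Ned), (20, DC, 22, 31, Nova, Pat), (20, DC, 22, 31, Vega, Ned), (20, DC, 22, 31, Vega, Pat), (34, DEN, 26, 31, Argo, Uma), (34, DEN, 26, 31, Beta, Uma), (34, DEN, 26, 31, Nova, Uma), (34, DEN, 26, 31, Vega, Uma), (40, LA, 10, 31, Argo, Uma), (40, LA, 10, 31, Beta, Uma), (40, LA, 10, 31, Nova, Uma), (40, LA, 10, 31, Vega, Uma)}
Filtering on sname = Pat ∧ cost ≤ 40 leaves {(20, DC, 22, 31, Argo, Pat), (20, DC, 22, 31, Beta, Pat), (20, DC, 22, 31, Nova, Pat), (20, DC, 22, 31, Vega, Pat)}.
π_{sname, pname} gives {(Pat, Argo), (Pat, Beta), (Pat, Nova), (Pat, Vega)}.

{(Pat, Argo), (Pat, Beta), (Pat, Nova), (Pat, Vega)}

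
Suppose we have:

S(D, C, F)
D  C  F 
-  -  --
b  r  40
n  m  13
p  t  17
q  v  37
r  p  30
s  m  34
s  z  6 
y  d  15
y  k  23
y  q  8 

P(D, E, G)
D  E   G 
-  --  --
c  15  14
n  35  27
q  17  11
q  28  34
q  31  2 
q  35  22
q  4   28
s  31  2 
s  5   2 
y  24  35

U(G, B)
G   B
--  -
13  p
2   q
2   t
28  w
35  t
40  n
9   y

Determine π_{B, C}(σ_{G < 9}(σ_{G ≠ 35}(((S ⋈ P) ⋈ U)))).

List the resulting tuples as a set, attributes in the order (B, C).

Joining S and P on D yields {(n, m, 13, 35, 27), (q, v, 37, 17, 11), (q, v, 37, 28, 34), (q, v, 37, 31, 2), (q, v, 37, 35, 22), (q, v, 37, 4, 28), (s, m, 34, 31, 2), (s, m, 34, 5, 2), (s, z, 6, 31, 2), (s, z, 6, 5, 2), (y, d, 15, 24, 35), (y, k, 23, 24, 35), (y, q, 8, 24, 35)}.
Joining (S ⋈ P) and U on G yields {(q, v, 37, 31, 2, q), (q, v, 37, 31, 2, t), (q, v, 37, 4, 28, w), (s, m, 34, 31, 2, q), (s, m, 34, 31, 2, t), (s, m, 34, 5, 2, q), (s, m, 34, 5, 2, t), (s, z, 6, 31, 2, q), (s, z, 6, 31, 2, t), (s, z, 6, 5, 2, q), (s, z, 6, 5, 2, t), (y, d, 15, 24, 35, t), (y, k, 23, 24, 35, t), (y, q, 8, 24, 35, t)}.
Filtering on G ≠ 35 leaves {(q, v, 37, 31, 2, q), (q, v, 37, 31, 2, t), (q, v, 37, 4, 28, w), (s, m, 34, 31, 2, q), (s, m, 34, 31, 2, t), (s, m, 34, 5, 2, q), (s, m, 34, 5, 2, t), (s, z, 6, 31, 2, q), (s, z, 6, 31, 2, t), (s, z, 6, 5, 2, q), (s, z, 6, 5, 2, t)}.
Filtering on G < 9 leaves {(q, v, 37, 31, 2, q), (q, v, 37, 31, 2, t), (s, m, 34, 31, 2, q), (s, m, 34, 31, 2, t), (s, m, 34, 5, 2, q), (s, m, 34, 5, 2, t), (s, z, 6, 31, 2, q), (s, z, 6, 31, 2, t), (s, z, 6, 5, 2, q), (s, z, 6, 5, 2, t)}.
π[B, C]: project onto (B, C) (4 duplicate(s) eliminated) → {(q, m), (q, v), (q, z), (t, m), (t, v), (t, z)}

{(q, m), (q, v), (q, z), (t, m), (t, v), (t, z)}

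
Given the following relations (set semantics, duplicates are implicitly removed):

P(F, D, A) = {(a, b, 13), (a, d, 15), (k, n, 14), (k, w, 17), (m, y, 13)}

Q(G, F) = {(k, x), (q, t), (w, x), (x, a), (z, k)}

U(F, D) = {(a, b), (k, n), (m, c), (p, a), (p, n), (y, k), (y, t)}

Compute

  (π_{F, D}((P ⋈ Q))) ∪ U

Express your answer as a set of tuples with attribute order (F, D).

P ⋈ Q (natural join on F): {(a, b, 13, x), (a, d, 15, x), (k, n, 14, z), (k, w, 17, z)}
π_{F, D} gives {(a, b), (a, d), (k, n), (k, w)}.
Union: {(a, b), (a, d), (k, n), (k, w)} with {(a, b), (k, n), (m, c), (p, a), (p, n), (y, k), (y, t)} → {(a, b), (a, d), (k, n), (k, w), (m, c), (p, a), (p, n), (y, k), (y, t)}

{(a, b), (a, d), (k, n), (k, w), (m, c), (p, a), (p, n), (y, k), (y, t)}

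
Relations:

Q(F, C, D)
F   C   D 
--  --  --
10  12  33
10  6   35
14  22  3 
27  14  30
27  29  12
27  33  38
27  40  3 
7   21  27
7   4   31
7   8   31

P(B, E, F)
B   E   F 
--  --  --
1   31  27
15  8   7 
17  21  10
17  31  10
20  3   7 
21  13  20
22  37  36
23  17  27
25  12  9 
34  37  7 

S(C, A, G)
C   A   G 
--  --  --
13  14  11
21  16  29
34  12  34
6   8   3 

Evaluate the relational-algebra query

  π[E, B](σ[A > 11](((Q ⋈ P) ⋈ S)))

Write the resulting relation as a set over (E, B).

{(3, 20), (37, 34), (8, 15)}

Joining Q and P on F yields {(10, 12, 33, 17, 21), (10, 12, 33, 17, 31), (10, 6, 35, 17, 21), (10, 6, 35, 17, 31), (27, 14, 30, 1, 31), (27, 14, 30, 23, 17), (27, 29, 12, 1, 31), (27, 29, 12, 23, 17), (27, 33, 38, 1, 31), (27, 33, 38, 23, 17), (27, 40, 3, 1, 31), (27, 40, 3, 23, 17), (7, 21, 27, 15, 8), (7, 21, 27, 20, 3), (7, 21, 27, 34, 37), (7, 4, 31, 15, 8), (7, 4, 31, 20, 3), (7, 4, 31, 34, 37), (7, 8, 31, 15, 8), (7, 8, 31, 20, 3), (7, 8, 31, 34, 37)}.
Joining (Q ⋈ P) and S on C yields {(10, 6, 35, 17, 21, 8, 3), (10, 6, 35, 17, 31, 8, 3), (7, 21, 27, 15, 8, 16, 29), (7, 21, 27, 20, 3, 16, 29), (7, 21, 27, 34, 37, 16, 29)}.
Filtering on A > 11 leaves {(7, 21, 27, 15, 8, 16, 29), (7, 21, 27, 20, 3, 16, 29), (7, 21, 27, 34, 37, 16, 29)}.
Keep only column(s) E, B: {(3, 20), (37, 34), (8, 15)}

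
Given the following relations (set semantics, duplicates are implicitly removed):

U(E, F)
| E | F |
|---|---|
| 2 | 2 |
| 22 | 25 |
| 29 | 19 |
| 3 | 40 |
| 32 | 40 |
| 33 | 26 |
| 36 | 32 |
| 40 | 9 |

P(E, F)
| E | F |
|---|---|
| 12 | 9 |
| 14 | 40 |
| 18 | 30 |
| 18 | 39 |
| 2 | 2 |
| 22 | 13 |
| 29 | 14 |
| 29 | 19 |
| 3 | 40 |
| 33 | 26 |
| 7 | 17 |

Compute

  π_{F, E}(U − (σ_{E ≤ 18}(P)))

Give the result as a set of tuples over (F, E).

{(19, 29), (25, 22), (26, 33), (32, 36), (40, 32), (9, 40)}

Apply σ_{E ≤ 18}; surviving tuples: {(12, 9), (14, 40), (18, 30), (18, 39), (2, 2), (3, 40), (7, 17)}
Difference: {(2, 2), (22, 25), (29, 19), (3, 40), (32, 40), (33, 26), (36, 32), (40, 9)} with {(12, 9), (14, 40), (18, 30), (18, 39), (2, 2), (3, 40), (7, 17)} → {(22, 25), (29, 19), (32, 40), (33, 26), (36, 32), (40, 9)}
Keep only column(s) F, E: {(19, 29), (25, 22), (26, 33), (32, 36), (40, 32), (9, 40)}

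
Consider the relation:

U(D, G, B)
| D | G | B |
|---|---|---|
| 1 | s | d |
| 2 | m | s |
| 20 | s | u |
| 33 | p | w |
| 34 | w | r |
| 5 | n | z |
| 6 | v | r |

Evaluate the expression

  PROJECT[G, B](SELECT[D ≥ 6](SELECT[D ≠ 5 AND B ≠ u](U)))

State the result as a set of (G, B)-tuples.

Apply σ_{D ≠ 5 AND B ≠ u}; surviving tuples: {(1, s, d), (2, m, s), (33, p, w), (34, w, r), (6, v, r)}
Apply σ_{D ≥ 6}; surviving tuples: {(33, p, w), (34, w, r), (6, v, r)}
π[G, B]: project onto (G, B) → {(p, w), (v, r), (w, r)}

{(p, w), (v, r), (w, r)}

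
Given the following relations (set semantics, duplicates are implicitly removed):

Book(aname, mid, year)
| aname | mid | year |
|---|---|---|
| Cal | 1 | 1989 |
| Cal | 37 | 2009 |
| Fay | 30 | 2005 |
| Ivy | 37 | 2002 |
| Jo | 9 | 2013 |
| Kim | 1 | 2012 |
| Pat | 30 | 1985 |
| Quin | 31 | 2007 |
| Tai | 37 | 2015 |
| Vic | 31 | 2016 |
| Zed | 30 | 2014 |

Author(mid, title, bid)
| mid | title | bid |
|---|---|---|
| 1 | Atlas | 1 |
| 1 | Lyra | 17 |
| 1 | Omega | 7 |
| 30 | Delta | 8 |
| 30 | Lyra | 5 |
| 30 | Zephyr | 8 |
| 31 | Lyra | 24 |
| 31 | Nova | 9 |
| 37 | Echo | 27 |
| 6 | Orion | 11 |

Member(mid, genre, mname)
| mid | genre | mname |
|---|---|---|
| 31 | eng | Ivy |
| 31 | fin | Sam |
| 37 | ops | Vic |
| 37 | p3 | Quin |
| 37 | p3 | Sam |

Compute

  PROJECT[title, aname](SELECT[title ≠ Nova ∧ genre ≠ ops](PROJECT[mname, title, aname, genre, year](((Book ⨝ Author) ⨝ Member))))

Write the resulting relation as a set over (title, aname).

{(Echo, Cal), (Echo, Ivy), (Echo, Tai), (Lyra, Quin), (Lyra, Vic)}

Joining Book and Author on mid yields {(Cal, 1, 1989, Atlas, 1), (Cal, 1, 1989, Lyra, 17), (Cal, 1, 1989, Omega, 7), (Cal, 37, 2009, Echo, 27), (Fay, 30, 2005, Delta, 8), (Fay, 30, 2005, Lyra, 5), (Fay, 30, 2005, Zephyr, 8), (Ivy, 37, 2002, Echo, 27), (Kim, 1, 2012, Atlas, 1), (Kim, 1, 2012, Lyra, 17), (Kim, 1, 2012, Omega, 7), (Pat, 30, 1985, Delta, 8), (Pat, 30, 1985, Lyra, 5), (Pat, 30, 1985, Zephyr, 8), (Quin, 31, 2007, Lyra, 24), (Quin, 31, 2007, Nova, 9), (Tai, 37, 2015, Echo, 27), (Vic, 31, 2016, Lyra, 24), (Vic, 31, 2016, Nova, 9), (Zed, 30, 2014, Delta, 8), (Zed, 30, 2014, Lyra, 5), (Zed, 30, 2014, Zephyr, 8)}.
Joining (Book ⨝ Author) and Member on mid yields {(Cal, 37, 2009, Echo, 27, ops, Vic), (Cal, 37, 2009, Echo, 27, p3, Quin), (Cal, 37, 2009, Echo, 27, p3, Sam), (Ivy, 37, 2002, Echo, 27, ops, Vic), (Ivy, 37, 2002, Echo, 27, p3, Quin), (Ivy, 37, 2002, Echo, 27, p3, Sam), (Quin, 31, 2007, Lyra, 24, eng, Ivy), (Quin, 31, 2007, Lyra, 24, fin, Sam), (Quin, 31, 2007, Nova, 9, eng, Ivy), (Quin, 31, 2007, Nova, 9, fin, Sam), (Tai, 37, 2015, Echo, 27, ops, Vic), (Tai, 37, 2015, Echo, 27, p3, Quin), (Tai, 37, 2015, Echo, 27, p3, Sam), (Vic, 31, 2016, Lyra, 24, eng, Ivy), (Vic, 31, 2016, Lyra, 24, fin, Sam), (Vic, 31, 2016, Nova, 9, eng, Ivy), (Vic, 31, 2016, Nova, 9, fin, Sam)}.
π[mname, title, aname, genre, year]: project onto (mname, title, aname, genre, year) → {(Ivy, Lyra, Quin, eng, 2007), (Ivy, Lyra, Vic, eng, 2016), (Ivy, Nova, Quin, eng, 2007), (Ivy, Nova, Vic, eng, 2016), (Quin, Echo, Cal, p3, 2009), (Quin, Echo, Ivy, p3, 2002), (Quin, Echo, Tai, p3, 2015), (Sam, Echo, Cal, p3, 2009), (Sam, Echo, Ivy, p3, 2002), (Sam, Echo, Tai, p3, 2015), (Sam, Lyra, Quin, fin, 2007), (Sam, Lyra, Vic, fin, 2016), (Sam, Nova, Quin, fin, 2007), (Sam, Nova, Vic, fin, 2016), (Vic, Echo, Cal, ops, 2009), (Vic, Echo, Ivy, ops, 2002), (Vic, Echo, Tai, ops, 2015)}
σ[title ≠ Nova ∧ genre ≠ ops]: keep tuples satisfying title ≠ Nova ∧ genre ≠ ops → {(Ivy, Lyra, Quin, eng, 2007), (Ivy, Lyra, Vic, eng, 2016), (Quin, Echo, Cal, p3, 2009), (Quin, Echo, Ivy, p3, 2002), (Quin, Echo, Tai, p3, 2015), (Sam, Echo, Cal, p3, 2009), (Sam, Echo, Ivy, p3, 2002), (Sam, Echo, Tai, p3, 2015), (Sam, Lyra, Quin, fin, 2007), (Sam, Lyra, Vic, fin, 2016)}
π[title, aname]: project onto (title, aname) (5 duplicate(s) eliminated) → {(Echo, Cal), (Echo, Ivy), (Echo, Tai), (Lyra, Quin), (Lyra, Vic)}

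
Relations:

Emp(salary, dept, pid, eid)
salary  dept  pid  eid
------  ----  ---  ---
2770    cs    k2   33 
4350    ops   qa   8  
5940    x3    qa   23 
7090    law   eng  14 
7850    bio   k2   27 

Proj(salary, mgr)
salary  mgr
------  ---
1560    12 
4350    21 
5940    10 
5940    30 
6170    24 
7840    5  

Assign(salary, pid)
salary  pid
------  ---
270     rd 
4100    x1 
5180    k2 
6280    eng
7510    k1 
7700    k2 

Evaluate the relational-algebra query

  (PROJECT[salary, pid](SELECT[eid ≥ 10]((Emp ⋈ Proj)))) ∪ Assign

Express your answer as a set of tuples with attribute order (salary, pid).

{(270, rd), (4100, x1), (5180, k2), (5940, qa), (6280, eng), (7510, k1), (7700, k2)}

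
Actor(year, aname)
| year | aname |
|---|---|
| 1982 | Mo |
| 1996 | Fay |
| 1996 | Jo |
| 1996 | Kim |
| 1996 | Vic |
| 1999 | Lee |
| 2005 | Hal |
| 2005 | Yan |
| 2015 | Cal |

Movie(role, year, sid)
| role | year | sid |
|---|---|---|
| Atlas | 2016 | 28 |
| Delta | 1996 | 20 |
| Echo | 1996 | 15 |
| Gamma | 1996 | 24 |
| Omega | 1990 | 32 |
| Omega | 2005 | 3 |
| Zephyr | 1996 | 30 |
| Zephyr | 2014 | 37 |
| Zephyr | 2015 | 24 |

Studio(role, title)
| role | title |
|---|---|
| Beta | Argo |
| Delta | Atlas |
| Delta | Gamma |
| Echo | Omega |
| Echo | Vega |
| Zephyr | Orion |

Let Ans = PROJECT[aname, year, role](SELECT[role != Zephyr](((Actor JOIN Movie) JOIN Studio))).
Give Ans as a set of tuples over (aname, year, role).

{(Fay, 1996, Delta), (Fay, 1996, Echo), (Jo, 1996, Delta), (Jo, 1996, Echo), (Kim, 1996, Delta), (Kim, 1996, Echo), (Vic, 1996, Delta), (Vic, 1996, Echo)}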